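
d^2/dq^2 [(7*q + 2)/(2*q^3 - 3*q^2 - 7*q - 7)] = 2*(84*q^5 - 78*q^4 + 65*q^3 + 558*q^2 - 231*q - 287)/(8*q^9 - 36*q^8 - 30*q^7 + 141*q^6 + 357*q^5 - 42*q^4 - 931*q^3 - 1470*q^2 - 1029*q - 343)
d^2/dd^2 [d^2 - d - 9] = 2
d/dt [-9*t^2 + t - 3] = 1 - 18*t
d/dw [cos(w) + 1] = -sin(w)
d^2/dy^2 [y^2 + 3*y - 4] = 2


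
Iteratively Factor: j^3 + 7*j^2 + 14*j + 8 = (j + 2)*(j^2 + 5*j + 4) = (j + 1)*(j + 2)*(j + 4)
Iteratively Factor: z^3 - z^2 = (z)*(z^2 - z) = z^2*(z - 1)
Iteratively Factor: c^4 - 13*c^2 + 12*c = (c - 3)*(c^3 + 3*c^2 - 4*c) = (c - 3)*(c + 4)*(c^2 - c) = (c - 3)*(c - 1)*(c + 4)*(c)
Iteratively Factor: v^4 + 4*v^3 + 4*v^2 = (v + 2)*(v^3 + 2*v^2) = v*(v + 2)*(v^2 + 2*v) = v^2*(v + 2)*(v + 2)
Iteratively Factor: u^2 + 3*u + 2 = (u + 1)*(u + 2)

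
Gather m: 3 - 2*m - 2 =1 - 2*m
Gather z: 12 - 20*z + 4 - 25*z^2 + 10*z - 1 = -25*z^2 - 10*z + 15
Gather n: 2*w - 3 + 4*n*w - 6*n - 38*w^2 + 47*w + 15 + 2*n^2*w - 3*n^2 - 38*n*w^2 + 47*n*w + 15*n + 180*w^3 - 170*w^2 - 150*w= n^2*(2*w - 3) + n*(-38*w^2 + 51*w + 9) + 180*w^3 - 208*w^2 - 101*w + 12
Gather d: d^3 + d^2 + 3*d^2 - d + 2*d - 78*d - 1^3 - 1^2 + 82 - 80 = d^3 + 4*d^2 - 77*d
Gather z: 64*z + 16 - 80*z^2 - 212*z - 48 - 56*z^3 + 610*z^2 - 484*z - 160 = -56*z^3 + 530*z^2 - 632*z - 192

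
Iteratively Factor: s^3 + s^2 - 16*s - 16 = (s - 4)*(s^2 + 5*s + 4) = (s - 4)*(s + 4)*(s + 1)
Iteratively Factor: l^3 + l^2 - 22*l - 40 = (l + 4)*(l^2 - 3*l - 10) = (l + 2)*(l + 4)*(l - 5)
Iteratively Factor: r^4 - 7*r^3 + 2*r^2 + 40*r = (r)*(r^3 - 7*r^2 + 2*r + 40) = r*(r - 5)*(r^2 - 2*r - 8) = r*(r - 5)*(r + 2)*(r - 4)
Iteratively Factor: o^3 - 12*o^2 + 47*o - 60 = (o - 4)*(o^2 - 8*o + 15) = (o - 4)*(o - 3)*(o - 5)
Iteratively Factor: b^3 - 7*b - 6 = (b + 1)*(b^2 - b - 6) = (b + 1)*(b + 2)*(b - 3)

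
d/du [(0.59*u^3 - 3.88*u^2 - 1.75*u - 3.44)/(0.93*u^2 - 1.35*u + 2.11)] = (0.5487*u^4 - 1.593*u^3 + 10.6002*u^2 - 9.9752*u - 8.3365)/(0.8649*u^4 - 2.511*u^3 + 5.7471*u^2 - 5.697*u + 4.4521)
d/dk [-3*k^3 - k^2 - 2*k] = -9*k^2 - 2*k - 2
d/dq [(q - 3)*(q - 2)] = 2*q - 5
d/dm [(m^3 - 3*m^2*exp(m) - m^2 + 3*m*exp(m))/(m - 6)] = (-3*m^3*exp(m) + 2*m^3 + 18*m^2*exp(m) - 19*m^2 + 18*m*exp(m) + 12*m - 18*exp(m))/(m^2 - 12*m + 36)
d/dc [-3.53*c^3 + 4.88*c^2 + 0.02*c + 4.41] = -10.59*c^2 + 9.76*c + 0.02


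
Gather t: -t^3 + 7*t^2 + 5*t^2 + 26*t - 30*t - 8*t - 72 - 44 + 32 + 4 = -t^3 + 12*t^2 - 12*t - 80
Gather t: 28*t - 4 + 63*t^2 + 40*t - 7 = 63*t^2 + 68*t - 11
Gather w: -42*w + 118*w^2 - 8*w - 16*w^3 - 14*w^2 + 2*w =-16*w^3 + 104*w^2 - 48*w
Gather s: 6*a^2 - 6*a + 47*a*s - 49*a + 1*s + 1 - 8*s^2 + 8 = 6*a^2 - 55*a - 8*s^2 + s*(47*a + 1) + 9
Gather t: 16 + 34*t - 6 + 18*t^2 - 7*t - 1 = 18*t^2 + 27*t + 9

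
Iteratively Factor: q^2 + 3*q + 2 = (q + 1)*(q + 2)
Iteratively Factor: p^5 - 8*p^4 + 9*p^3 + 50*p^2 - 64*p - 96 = (p - 3)*(p^4 - 5*p^3 - 6*p^2 + 32*p + 32) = (p - 4)*(p - 3)*(p^3 - p^2 - 10*p - 8) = (p - 4)*(p - 3)*(p + 1)*(p^2 - 2*p - 8) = (p - 4)*(p - 3)*(p + 1)*(p + 2)*(p - 4)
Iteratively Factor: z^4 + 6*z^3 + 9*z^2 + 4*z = (z)*(z^3 + 6*z^2 + 9*z + 4) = z*(z + 1)*(z^2 + 5*z + 4) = z*(z + 1)*(z + 4)*(z + 1)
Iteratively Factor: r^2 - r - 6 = (r - 3)*(r + 2)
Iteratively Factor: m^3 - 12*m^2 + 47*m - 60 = (m - 3)*(m^2 - 9*m + 20) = (m - 5)*(m - 3)*(m - 4)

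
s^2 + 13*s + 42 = (s + 6)*(s + 7)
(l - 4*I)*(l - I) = l^2 - 5*I*l - 4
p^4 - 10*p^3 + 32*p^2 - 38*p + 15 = (p - 5)*(p - 3)*(p - 1)^2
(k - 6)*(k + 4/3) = k^2 - 14*k/3 - 8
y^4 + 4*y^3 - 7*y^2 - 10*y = y*(y - 2)*(y + 1)*(y + 5)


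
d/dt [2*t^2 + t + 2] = 4*t + 1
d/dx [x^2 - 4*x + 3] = 2*x - 4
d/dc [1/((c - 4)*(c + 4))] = -2*c/(c^4 - 32*c^2 + 256)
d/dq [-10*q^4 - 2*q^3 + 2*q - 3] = -40*q^3 - 6*q^2 + 2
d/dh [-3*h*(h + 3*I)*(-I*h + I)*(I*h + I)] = -12*h^3 - 27*I*h^2 + 6*h + 9*I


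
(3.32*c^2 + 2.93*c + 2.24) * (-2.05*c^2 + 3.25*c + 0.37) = -6.806*c^4 + 4.7835*c^3 + 6.1589*c^2 + 8.3641*c + 0.8288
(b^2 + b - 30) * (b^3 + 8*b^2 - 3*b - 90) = b^5 + 9*b^4 - 25*b^3 - 333*b^2 + 2700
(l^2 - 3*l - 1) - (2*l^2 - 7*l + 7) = -l^2 + 4*l - 8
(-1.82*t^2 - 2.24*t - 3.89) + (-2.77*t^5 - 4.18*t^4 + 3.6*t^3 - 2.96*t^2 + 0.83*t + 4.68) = -2.77*t^5 - 4.18*t^4 + 3.6*t^3 - 4.78*t^2 - 1.41*t + 0.79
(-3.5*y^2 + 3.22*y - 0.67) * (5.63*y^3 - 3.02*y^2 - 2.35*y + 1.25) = -19.705*y^5 + 28.6986*y^4 - 5.2715*y^3 - 9.9186*y^2 + 5.5995*y - 0.8375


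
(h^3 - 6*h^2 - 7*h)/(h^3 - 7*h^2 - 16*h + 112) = h*(h + 1)/(h^2 - 16)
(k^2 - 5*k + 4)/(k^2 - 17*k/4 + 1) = 4*(k - 1)/(4*k - 1)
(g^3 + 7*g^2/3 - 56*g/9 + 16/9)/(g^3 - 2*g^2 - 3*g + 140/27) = 3*(3*g^2 + 11*g - 4)/(9*g^2 - 6*g - 35)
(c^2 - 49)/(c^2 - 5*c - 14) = (c + 7)/(c + 2)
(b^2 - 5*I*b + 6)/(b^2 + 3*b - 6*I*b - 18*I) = (b + I)/(b + 3)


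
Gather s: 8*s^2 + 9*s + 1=8*s^2 + 9*s + 1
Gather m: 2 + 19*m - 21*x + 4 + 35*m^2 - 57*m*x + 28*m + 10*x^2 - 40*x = 35*m^2 + m*(47 - 57*x) + 10*x^2 - 61*x + 6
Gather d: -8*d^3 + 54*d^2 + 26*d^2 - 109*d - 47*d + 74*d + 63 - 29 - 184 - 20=-8*d^3 + 80*d^2 - 82*d - 170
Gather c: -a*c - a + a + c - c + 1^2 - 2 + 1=-a*c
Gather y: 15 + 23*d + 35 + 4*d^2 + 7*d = 4*d^2 + 30*d + 50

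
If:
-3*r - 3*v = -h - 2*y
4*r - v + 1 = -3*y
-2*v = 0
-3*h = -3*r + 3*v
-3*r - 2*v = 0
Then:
No Solution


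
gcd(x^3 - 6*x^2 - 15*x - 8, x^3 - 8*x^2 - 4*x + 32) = x - 8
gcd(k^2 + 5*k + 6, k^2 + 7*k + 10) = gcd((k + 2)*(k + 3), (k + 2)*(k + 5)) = k + 2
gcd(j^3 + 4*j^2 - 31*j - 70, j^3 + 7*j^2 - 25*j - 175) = j^2 + 2*j - 35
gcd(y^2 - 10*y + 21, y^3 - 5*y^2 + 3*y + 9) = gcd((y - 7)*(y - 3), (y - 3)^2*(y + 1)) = y - 3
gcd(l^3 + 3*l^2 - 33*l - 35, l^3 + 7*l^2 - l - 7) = l^2 + 8*l + 7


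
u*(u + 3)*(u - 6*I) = u^3 + 3*u^2 - 6*I*u^2 - 18*I*u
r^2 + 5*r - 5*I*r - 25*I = (r + 5)*(r - 5*I)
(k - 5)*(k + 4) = k^2 - k - 20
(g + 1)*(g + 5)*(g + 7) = g^3 + 13*g^2 + 47*g + 35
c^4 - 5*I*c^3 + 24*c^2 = c^2*(c - 8*I)*(c + 3*I)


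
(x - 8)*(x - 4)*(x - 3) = x^3 - 15*x^2 + 68*x - 96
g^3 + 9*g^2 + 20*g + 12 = (g + 1)*(g + 2)*(g + 6)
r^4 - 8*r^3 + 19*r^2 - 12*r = r*(r - 4)*(r - 3)*(r - 1)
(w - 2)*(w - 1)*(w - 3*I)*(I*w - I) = I*w^4 + 3*w^3 - 4*I*w^3 - 12*w^2 + 5*I*w^2 + 15*w - 2*I*w - 6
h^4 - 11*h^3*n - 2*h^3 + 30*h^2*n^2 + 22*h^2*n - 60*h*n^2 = h*(h - 2)*(h - 6*n)*(h - 5*n)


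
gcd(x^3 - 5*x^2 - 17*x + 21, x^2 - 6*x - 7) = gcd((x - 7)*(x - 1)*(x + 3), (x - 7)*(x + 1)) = x - 7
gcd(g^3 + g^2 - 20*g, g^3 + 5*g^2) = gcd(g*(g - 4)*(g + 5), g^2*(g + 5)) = g^2 + 5*g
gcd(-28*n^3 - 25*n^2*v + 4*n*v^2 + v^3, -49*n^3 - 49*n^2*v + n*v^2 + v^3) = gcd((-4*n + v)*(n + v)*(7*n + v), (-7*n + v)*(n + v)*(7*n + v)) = 7*n^2 + 8*n*v + v^2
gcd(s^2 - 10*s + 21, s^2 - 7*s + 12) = s - 3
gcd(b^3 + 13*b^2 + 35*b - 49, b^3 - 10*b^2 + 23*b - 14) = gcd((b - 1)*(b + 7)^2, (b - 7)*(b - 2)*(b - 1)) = b - 1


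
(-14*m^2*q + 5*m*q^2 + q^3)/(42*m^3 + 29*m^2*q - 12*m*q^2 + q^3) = q*(-14*m^2 + 5*m*q + q^2)/(42*m^3 + 29*m^2*q - 12*m*q^2 + q^3)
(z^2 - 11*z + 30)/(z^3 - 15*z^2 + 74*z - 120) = 1/(z - 4)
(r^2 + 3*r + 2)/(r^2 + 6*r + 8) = (r + 1)/(r + 4)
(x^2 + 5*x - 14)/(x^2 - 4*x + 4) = (x + 7)/(x - 2)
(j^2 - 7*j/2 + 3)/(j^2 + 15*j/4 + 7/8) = 4*(2*j^2 - 7*j + 6)/(8*j^2 + 30*j + 7)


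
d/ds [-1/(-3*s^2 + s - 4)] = (1 - 6*s)/(3*s^2 - s + 4)^2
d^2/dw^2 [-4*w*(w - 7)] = -8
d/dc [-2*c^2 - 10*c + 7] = -4*c - 10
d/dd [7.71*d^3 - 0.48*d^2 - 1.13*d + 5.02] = 23.13*d^2 - 0.96*d - 1.13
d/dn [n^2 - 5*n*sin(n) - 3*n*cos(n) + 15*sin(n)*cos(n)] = 3*n*sin(n) - 5*n*cos(n) + 2*n - 5*sin(n) - 3*cos(n) + 15*cos(2*n)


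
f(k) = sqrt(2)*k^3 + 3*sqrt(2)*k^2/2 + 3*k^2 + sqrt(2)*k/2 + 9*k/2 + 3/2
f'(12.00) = 739.06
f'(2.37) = 53.31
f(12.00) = 3245.22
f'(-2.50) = 6.12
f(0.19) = 2.68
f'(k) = 3*sqrt(2)*k^2 + 3*sqrt(2)*k + 6*k + sqrt(2)/2 + 9/2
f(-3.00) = -6.21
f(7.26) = 850.40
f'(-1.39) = -0.83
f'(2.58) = 59.87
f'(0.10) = 6.27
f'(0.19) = 7.31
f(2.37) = 61.43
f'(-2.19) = 3.12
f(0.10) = 2.07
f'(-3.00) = 12.66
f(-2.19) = -0.20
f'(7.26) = 303.19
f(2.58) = 73.31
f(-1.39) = 0.36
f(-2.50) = -1.61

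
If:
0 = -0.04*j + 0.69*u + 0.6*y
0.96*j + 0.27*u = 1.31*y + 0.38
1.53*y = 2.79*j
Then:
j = -0.21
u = 0.32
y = -0.38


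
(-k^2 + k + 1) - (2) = -k^2 + k - 1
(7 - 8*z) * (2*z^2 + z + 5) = -16*z^3 + 6*z^2 - 33*z + 35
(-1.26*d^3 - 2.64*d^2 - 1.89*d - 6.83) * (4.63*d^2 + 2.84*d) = -5.8338*d^5 - 15.8016*d^4 - 16.2483*d^3 - 36.9905*d^2 - 19.3972*d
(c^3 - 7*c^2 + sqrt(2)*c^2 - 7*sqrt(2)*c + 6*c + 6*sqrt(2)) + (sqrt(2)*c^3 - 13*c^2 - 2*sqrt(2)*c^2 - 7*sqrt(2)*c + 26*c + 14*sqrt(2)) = c^3 + sqrt(2)*c^3 - 20*c^2 - sqrt(2)*c^2 - 14*sqrt(2)*c + 32*c + 20*sqrt(2)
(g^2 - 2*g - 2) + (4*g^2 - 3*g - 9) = 5*g^2 - 5*g - 11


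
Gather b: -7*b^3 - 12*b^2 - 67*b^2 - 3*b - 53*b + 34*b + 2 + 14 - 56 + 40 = -7*b^3 - 79*b^2 - 22*b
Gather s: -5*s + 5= 5 - 5*s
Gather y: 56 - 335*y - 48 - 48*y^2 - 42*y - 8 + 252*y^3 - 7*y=252*y^3 - 48*y^2 - 384*y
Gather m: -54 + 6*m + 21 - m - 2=5*m - 35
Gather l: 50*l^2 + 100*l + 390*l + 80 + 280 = 50*l^2 + 490*l + 360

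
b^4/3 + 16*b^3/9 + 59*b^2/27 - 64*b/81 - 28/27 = (b/3 + 1)*(b - 2/3)*(b + 2/3)*(b + 7/3)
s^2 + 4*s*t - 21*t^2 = (s - 3*t)*(s + 7*t)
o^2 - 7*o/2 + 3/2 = (o - 3)*(o - 1/2)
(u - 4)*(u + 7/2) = u^2 - u/2 - 14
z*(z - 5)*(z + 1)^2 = z^4 - 3*z^3 - 9*z^2 - 5*z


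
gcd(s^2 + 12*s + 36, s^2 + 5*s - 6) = s + 6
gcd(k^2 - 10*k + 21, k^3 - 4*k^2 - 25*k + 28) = k - 7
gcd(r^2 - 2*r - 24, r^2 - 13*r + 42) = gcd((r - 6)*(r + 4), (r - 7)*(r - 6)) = r - 6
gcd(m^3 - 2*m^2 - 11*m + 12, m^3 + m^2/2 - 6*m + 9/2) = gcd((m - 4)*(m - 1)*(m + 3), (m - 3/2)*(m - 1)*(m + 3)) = m^2 + 2*m - 3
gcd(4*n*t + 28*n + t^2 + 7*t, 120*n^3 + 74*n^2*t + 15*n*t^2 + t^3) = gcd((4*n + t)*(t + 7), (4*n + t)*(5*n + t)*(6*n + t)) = 4*n + t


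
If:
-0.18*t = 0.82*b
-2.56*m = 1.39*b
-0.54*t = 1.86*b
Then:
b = 0.00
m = 0.00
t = 0.00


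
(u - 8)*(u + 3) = u^2 - 5*u - 24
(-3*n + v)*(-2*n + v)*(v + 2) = 6*n^2*v + 12*n^2 - 5*n*v^2 - 10*n*v + v^3 + 2*v^2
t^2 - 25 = (t - 5)*(t + 5)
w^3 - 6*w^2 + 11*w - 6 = (w - 3)*(w - 2)*(w - 1)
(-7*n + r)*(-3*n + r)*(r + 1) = 21*n^2*r + 21*n^2 - 10*n*r^2 - 10*n*r + r^3 + r^2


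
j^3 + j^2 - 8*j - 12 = (j - 3)*(j + 2)^2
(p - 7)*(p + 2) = p^2 - 5*p - 14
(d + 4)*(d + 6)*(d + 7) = d^3 + 17*d^2 + 94*d + 168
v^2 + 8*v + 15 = (v + 3)*(v + 5)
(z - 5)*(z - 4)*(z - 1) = z^3 - 10*z^2 + 29*z - 20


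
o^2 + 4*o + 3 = (o + 1)*(o + 3)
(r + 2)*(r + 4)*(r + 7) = r^3 + 13*r^2 + 50*r + 56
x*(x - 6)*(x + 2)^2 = x^4 - 2*x^3 - 20*x^2 - 24*x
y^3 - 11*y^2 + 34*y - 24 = (y - 6)*(y - 4)*(y - 1)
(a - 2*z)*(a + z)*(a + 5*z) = a^3 + 4*a^2*z - 7*a*z^2 - 10*z^3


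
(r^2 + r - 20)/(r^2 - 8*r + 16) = (r + 5)/(r - 4)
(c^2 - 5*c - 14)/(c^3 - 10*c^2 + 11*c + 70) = 1/(c - 5)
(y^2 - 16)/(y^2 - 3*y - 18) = (16 - y^2)/(-y^2 + 3*y + 18)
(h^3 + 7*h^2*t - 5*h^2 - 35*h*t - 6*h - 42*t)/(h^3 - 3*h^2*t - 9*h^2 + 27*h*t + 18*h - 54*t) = (-h^2 - 7*h*t - h - 7*t)/(-h^2 + 3*h*t + 3*h - 9*t)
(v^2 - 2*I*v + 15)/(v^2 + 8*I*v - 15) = (v - 5*I)/(v + 5*I)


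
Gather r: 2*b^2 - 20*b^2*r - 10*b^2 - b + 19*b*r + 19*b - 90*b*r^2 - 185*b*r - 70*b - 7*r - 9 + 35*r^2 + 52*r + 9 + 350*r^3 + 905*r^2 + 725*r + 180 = -8*b^2 - 52*b + 350*r^3 + r^2*(940 - 90*b) + r*(-20*b^2 - 166*b + 770) + 180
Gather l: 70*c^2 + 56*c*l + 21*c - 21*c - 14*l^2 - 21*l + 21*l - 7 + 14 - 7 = 70*c^2 + 56*c*l - 14*l^2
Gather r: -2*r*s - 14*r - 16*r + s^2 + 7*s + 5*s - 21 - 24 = r*(-2*s - 30) + s^2 + 12*s - 45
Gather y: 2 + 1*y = y + 2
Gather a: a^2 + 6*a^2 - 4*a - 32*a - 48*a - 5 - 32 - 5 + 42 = 7*a^2 - 84*a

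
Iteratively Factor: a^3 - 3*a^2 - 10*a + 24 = (a + 3)*(a^2 - 6*a + 8) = (a - 4)*(a + 3)*(a - 2)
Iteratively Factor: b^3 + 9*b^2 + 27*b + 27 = (b + 3)*(b^2 + 6*b + 9) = (b + 3)^2*(b + 3)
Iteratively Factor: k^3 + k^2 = (k + 1)*(k^2) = k*(k + 1)*(k)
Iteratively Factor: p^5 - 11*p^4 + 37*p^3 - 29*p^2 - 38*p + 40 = (p - 5)*(p^4 - 6*p^3 + 7*p^2 + 6*p - 8) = (p - 5)*(p - 4)*(p^3 - 2*p^2 - p + 2) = (p - 5)*(p - 4)*(p - 1)*(p^2 - p - 2) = (p - 5)*(p - 4)*(p - 2)*(p - 1)*(p + 1)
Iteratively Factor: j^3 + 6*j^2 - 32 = (j + 4)*(j^2 + 2*j - 8) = (j - 2)*(j + 4)*(j + 4)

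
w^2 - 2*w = w*(w - 2)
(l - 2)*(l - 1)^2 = l^3 - 4*l^2 + 5*l - 2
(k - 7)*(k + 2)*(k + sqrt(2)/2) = k^3 - 5*k^2 + sqrt(2)*k^2/2 - 14*k - 5*sqrt(2)*k/2 - 7*sqrt(2)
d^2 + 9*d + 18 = (d + 3)*(d + 6)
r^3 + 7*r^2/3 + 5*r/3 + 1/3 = (r + 1/3)*(r + 1)^2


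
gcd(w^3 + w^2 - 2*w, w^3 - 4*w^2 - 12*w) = w^2 + 2*w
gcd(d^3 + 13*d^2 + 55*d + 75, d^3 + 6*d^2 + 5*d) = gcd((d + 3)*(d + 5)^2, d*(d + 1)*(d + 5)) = d + 5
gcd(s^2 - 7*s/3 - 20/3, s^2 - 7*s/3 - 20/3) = s^2 - 7*s/3 - 20/3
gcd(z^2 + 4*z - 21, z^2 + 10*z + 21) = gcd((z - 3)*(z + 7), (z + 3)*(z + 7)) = z + 7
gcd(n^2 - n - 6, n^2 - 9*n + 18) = n - 3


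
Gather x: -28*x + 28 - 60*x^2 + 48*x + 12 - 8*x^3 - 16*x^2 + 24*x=-8*x^3 - 76*x^2 + 44*x + 40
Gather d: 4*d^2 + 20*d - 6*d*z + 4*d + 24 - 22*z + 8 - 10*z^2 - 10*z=4*d^2 + d*(24 - 6*z) - 10*z^2 - 32*z + 32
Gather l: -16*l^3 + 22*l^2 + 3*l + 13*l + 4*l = -16*l^3 + 22*l^2 + 20*l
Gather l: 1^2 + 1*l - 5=l - 4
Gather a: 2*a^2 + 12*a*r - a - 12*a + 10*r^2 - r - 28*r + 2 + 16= 2*a^2 + a*(12*r - 13) + 10*r^2 - 29*r + 18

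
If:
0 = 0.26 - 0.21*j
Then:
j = 1.24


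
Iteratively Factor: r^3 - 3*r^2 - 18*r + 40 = (r + 4)*(r^2 - 7*r + 10) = (r - 2)*(r + 4)*(r - 5)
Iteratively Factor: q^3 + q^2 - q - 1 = (q + 1)*(q^2 - 1) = (q - 1)*(q + 1)*(q + 1)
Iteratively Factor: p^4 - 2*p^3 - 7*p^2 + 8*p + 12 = (p + 2)*(p^3 - 4*p^2 + p + 6) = (p - 2)*(p + 2)*(p^2 - 2*p - 3) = (p - 2)*(p + 1)*(p + 2)*(p - 3)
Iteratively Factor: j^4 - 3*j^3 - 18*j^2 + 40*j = (j - 5)*(j^3 + 2*j^2 - 8*j) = (j - 5)*(j + 4)*(j^2 - 2*j) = j*(j - 5)*(j + 4)*(j - 2)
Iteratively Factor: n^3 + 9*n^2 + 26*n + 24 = (n + 3)*(n^2 + 6*n + 8) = (n + 3)*(n + 4)*(n + 2)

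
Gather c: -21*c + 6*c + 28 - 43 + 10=-15*c - 5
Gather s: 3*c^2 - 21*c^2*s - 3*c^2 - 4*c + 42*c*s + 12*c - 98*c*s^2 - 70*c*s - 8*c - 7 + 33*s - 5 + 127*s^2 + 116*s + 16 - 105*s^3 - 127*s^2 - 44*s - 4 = -98*c*s^2 - 105*s^3 + s*(-21*c^2 - 28*c + 105)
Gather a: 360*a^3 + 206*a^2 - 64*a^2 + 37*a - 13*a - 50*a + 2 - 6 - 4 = 360*a^3 + 142*a^2 - 26*a - 8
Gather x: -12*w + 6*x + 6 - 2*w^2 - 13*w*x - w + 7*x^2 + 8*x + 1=-2*w^2 - 13*w + 7*x^2 + x*(14 - 13*w) + 7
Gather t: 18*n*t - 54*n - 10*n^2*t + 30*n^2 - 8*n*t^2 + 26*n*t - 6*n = 30*n^2 - 8*n*t^2 - 60*n + t*(-10*n^2 + 44*n)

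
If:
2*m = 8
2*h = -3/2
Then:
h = -3/4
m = 4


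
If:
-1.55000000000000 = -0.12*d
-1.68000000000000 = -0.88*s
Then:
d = 12.92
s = 1.91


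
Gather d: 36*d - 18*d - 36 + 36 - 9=18*d - 9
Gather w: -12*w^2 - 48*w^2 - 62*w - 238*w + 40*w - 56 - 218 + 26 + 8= -60*w^2 - 260*w - 240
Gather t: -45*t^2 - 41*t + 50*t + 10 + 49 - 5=-45*t^2 + 9*t + 54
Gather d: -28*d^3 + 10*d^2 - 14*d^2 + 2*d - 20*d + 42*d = -28*d^3 - 4*d^2 + 24*d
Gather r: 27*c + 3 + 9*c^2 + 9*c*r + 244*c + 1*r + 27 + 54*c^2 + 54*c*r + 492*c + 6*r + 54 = 63*c^2 + 763*c + r*(63*c + 7) + 84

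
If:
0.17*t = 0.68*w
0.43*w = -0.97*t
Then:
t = 0.00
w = 0.00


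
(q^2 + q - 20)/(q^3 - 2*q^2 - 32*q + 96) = (q + 5)/(q^2 + 2*q - 24)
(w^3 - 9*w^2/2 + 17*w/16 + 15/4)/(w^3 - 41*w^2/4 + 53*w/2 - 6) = (16*w^2 - 8*w - 15)/(4*(4*w^2 - 25*w + 6))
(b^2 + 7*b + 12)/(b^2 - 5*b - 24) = (b + 4)/(b - 8)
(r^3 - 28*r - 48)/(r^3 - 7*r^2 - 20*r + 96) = (r^2 - 4*r - 12)/(r^2 - 11*r + 24)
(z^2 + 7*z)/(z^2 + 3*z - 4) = z*(z + 7)/(z^2 + 3*z - 4)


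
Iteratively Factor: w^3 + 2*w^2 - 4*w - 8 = (w + 2)*(w^2 - 4) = (w - 2)*(w + 2)*(w + 2)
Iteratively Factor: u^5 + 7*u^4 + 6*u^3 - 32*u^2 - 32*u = (u - 2)*(u^4 + 9*u^3 + 24*u^2 + 16*u) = u*(u - 2)*(u^3 + 9*u^2 + 24*u + 16) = u*(u - 2)*(u + 4)*(u^2 + 5*u + 4) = u*(u - 2)*(u + 1)*(u + 4)*(u + 4)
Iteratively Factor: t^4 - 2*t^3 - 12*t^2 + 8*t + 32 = (t - 2)*(t^3 - 12*t - 16) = (t - 2)*(t + 2)*(t^2 - 2*t - 8) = (t - 4)*(t - 2)*(t + 2)*(t + 2)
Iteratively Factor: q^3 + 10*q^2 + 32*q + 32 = (q + 4)*(q^2 + 6*q + 8) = (q + 2)*(q + 4)*(q + 4)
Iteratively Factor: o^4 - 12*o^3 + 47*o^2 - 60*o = (o - 3)*(o^3 - 9*o^2 + 20*o) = (o - 4)*(o - 3)*(o^2 - 5*o) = (o - 5)*(o - 4)*(o - 3)*(o)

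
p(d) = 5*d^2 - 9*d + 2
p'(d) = 10*d - 9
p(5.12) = 86.99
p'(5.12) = 42.20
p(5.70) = 113.15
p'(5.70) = 48.00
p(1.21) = -1.57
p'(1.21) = 3.10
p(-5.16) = 181.57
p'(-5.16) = -60.60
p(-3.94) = 115.08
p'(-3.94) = -48.40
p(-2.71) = 63.11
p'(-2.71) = -36.10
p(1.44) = -0.59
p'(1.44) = 5.40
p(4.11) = 49.47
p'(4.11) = 32.10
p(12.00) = 614.00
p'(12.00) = 111.00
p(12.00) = 614.00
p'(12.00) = 111.00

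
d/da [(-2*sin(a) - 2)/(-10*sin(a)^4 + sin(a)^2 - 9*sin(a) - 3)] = 2*(-30*sin(a)^4 - 40*sin(a)^3 + sin(a)^2 + 2*sin(a) - 6)*cos(a)/(10*sin(a)^4 - sin(a)^2 + 9*sin(a) + 3)^2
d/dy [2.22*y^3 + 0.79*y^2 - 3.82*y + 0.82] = 6.66*y^2 + 1.58*y - 3.82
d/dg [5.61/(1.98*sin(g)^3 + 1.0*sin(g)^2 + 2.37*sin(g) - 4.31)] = (-11.22*sin(g) + 16.6617*cos(2*g) - 29.9574)*cos(g)/(1.98*sin(g)^3 + 1.0*sin(g)^2 + 2.37*sin(g) - 4.31)^2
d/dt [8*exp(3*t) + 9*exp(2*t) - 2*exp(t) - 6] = (24*exp(2*t) + 18*exp(t) - 2)*exp(t)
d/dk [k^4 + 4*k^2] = 4*k*(k^2 + 2)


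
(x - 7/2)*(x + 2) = x^2 - 3*x/2 - 7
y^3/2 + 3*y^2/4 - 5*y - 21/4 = (y/2 + 1/2)*(y - 3)*(y + 7/2)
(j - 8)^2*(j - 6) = j^3 - 22*j^2 + 160*j - 384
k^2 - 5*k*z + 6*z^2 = (k - 3*z)*(k - 2*z)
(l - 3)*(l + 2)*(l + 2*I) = l^3 - l^2 + 2*I*l^2 - 6*l - 2*I*l - 12*I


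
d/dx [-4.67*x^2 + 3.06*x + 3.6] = 3.06 - 9.34*x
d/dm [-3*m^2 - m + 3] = -6*m - 1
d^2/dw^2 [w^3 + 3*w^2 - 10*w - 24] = 6*w + 6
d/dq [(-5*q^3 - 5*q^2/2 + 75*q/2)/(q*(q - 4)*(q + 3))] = 15/(2*(q^2 - 8*q + 16))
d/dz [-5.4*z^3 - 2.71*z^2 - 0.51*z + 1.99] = -16.2*z^2 - 5.42*z - 0.51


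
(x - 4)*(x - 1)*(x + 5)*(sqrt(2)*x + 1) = sqrt(2)*x^4 + x^3 - 21*sqrt(2)*x^2 - 21*x + 20*sqrt(2)*x + 20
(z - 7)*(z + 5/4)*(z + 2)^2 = z^4 - 7*z^3/4 - 111*z^2/4 - 58*z - 35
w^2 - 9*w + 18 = (w - 6)*(w - 3)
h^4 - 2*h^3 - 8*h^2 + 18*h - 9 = (h - 3)*(h - 1)^2*(h + 3)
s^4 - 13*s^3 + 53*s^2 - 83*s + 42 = (s - 7)*(s - 3)*(s - 2)*(s - 1)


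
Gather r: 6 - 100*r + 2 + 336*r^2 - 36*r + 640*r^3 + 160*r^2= 640*r^3 + 496*r^2 - 136*r + 8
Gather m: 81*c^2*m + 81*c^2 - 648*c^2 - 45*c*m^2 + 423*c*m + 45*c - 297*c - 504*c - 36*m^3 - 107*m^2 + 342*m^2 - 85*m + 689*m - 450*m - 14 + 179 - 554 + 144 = -567*c^2 - 756*c - 36*m^3 + m^2*(235 - 45*c) + m*(81*c^2 + 423*c + 154) - 245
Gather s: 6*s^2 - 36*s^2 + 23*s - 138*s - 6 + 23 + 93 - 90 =-30*s^2 - 115*s + 20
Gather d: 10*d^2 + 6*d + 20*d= 10*d^2 + 26*d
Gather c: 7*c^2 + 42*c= 7*c^2 + 42*c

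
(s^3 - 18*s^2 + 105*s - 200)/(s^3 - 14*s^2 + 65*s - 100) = (s - 8)/(s - 4)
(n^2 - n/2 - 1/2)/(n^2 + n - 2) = (n + 1/2)/(n + 2)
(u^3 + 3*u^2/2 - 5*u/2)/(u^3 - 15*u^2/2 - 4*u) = (-2*u^2 - 3*u + 5)/(-2*u^2 + 15*u + 8)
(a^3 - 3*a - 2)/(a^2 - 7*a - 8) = (a^2 - a - 2)/(a - 8)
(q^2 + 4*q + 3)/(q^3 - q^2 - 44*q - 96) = (q + 1)/(q^2 - 4*q - 32)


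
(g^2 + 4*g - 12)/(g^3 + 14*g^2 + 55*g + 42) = (g - 2)/(g^2 + 8*g + 7)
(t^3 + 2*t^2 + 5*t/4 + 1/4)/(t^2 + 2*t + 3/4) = (2*t^2 + 3*t + 1)/(2*t + 3)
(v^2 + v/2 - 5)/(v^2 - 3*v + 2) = (v + 5/2)/(v - 1)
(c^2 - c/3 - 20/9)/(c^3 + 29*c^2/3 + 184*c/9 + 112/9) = (3*c - 5)/(3*c^2 + 25*c + 28)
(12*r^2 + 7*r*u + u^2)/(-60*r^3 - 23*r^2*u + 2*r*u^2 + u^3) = -1/(5*r - u)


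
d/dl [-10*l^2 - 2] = -20*l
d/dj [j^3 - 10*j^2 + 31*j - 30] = 3*j^2 - 20*j + 31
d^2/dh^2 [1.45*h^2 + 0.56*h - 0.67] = 2.90000000000000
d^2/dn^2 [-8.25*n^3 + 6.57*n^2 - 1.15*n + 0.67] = 13.14 - 49.5*n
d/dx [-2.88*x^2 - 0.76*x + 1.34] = -5.76*x - 0.76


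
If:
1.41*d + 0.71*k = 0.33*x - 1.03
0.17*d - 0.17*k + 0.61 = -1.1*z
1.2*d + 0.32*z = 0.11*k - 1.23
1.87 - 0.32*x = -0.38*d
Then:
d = -0.79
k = 2.40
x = 4.91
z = -0.06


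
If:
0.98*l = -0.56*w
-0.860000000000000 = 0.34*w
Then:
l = 1.45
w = -2.53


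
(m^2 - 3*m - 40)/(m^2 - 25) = (m - 8)/(m - 5)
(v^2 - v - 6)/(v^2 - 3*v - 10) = (v - 3)/(v - 5)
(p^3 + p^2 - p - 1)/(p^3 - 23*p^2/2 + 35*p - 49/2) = 2*(p^2 + 2*p + 1)/(2*p^2 - 21*p + 49)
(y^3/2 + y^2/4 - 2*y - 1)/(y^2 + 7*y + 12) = (2*y^3 + y^2 - 8*y - 4)/(4*(y^2 + 7*y + 12))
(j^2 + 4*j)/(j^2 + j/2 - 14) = 2*j/(2*j - 7)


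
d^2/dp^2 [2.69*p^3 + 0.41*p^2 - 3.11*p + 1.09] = 16.14*p + 0.82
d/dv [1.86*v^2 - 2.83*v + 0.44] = 3.72*v - 2.83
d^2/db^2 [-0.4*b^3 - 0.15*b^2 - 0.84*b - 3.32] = -2.4*b - 0.3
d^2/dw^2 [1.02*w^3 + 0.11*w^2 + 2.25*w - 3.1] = 6.12*w + 0.22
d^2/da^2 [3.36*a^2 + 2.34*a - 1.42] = 6.72000000000000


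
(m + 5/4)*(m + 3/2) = m^2 + 11*m/4 + 15/8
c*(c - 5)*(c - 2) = c^3 - 7*c^2 + 10*c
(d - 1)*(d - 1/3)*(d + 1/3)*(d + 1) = d^4 - 10*d^2/9 + 1/9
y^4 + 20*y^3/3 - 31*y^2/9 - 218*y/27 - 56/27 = (y - 4/3)*(y + 1/3)*(y + 2/3)*(y + 7)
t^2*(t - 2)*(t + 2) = t^4 - 4*t^2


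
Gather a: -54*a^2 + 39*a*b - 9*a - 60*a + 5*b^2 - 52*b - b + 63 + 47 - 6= -54*a^2 + a*(39*b - 69) + 5*b^2 - 53*b + 104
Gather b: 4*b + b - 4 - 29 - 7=5*b - 40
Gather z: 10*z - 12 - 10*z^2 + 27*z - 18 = -10*z^2 + 37*z - 30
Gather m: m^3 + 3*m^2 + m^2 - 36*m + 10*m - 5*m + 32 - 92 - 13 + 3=m^3 + 4*m^2 - 31*m - 70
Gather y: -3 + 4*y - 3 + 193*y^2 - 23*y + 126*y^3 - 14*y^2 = 126*y^3 + 179*y^2 - 19*y - 6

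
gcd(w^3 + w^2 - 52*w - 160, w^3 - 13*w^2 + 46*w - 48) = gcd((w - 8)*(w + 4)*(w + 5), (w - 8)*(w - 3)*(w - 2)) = w - 8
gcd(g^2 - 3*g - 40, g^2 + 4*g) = 1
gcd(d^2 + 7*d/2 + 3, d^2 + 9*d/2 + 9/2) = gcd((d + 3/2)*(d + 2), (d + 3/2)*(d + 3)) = d + 3/2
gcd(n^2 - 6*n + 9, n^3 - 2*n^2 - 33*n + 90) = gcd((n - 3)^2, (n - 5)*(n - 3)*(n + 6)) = n - 3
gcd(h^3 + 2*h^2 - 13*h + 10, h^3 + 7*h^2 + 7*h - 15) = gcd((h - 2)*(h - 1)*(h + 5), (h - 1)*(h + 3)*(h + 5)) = h^2 + 4*h - 5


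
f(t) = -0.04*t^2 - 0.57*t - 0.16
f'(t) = -0.08*t - 0.57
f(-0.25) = -0.02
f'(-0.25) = -0.55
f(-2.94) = 1.17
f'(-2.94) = -0.33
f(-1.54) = 0.62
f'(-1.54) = -0.45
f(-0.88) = 0.31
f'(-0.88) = -0.50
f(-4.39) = 1.57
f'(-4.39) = -0.22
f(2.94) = -2.18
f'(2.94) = -0.81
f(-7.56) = 1.86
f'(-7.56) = 0.03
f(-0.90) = 0.32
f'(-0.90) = -0.50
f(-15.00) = -0.61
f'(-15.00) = 0.63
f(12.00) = -12.76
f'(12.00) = -1.53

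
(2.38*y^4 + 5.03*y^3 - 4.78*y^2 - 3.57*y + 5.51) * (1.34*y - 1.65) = 3.1892*y^5 + 2.8132*y^4 - 14.7047*y^3 + 3.1032*y^2 + 13.2739*y - 9.0915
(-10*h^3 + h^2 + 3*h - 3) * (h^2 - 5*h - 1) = -10*h^5 + 51*h^4 + 8*h^3 - 19*h^2 + 12*h + 3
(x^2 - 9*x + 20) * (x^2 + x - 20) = x^4 - 8*x^3 - 9*x^2 + 200*x - 400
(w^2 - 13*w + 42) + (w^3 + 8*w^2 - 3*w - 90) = w^3 + 9*w^2 - 16*w - 48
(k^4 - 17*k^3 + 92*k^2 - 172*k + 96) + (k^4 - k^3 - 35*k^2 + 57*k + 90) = 2*k^4 - 18*k^3 + 57*k^2 - 115*k + 186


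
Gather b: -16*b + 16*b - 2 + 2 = 0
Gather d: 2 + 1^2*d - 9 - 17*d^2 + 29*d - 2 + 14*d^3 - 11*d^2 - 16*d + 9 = 14*d^3 - 28*d^2 + 14*d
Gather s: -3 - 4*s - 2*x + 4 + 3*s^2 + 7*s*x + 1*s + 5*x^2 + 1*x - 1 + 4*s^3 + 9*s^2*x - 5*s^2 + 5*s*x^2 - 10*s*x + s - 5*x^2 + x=4*s^3 + s^2*(9*x - 2) + s*(5*x^2 - 3*x - 2)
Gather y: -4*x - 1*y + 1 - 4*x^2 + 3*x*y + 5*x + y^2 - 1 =-4*x^2 + x + y^2 + y*(3*x - 1)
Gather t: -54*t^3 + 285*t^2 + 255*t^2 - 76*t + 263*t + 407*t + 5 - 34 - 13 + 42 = -54*t^3 + 540*t^2 + 594*t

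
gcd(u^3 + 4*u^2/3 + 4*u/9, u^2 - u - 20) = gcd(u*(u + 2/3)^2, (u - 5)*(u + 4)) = 1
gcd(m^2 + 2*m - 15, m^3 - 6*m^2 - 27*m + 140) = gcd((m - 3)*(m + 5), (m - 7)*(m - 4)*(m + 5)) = m + 5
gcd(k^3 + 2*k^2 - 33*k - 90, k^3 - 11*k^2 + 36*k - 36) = k - 6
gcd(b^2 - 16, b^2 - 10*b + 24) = b - 4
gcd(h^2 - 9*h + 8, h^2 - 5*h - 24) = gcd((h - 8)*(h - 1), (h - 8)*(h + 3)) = h - 8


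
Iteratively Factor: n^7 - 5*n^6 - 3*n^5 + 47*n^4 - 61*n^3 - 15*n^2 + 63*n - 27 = (n - 1)*(n^6 - 4*n^5 - 7*n^4 + 40*n^3 - 21*n^2 - 36*n + 27) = (n - 1)*(n + 1)*(n^5 - 5*n^4 - 2*n^3 + 42*n^2 - 63*n + 27) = (n - 3)*(n - 1)*(n + 1)*(n^4 - 2*n^3 - 8*n^2 + 18*n - 9) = (n - 3)*(n - 1)^2*(n + 1)*(n^3 - n^2 - 9*n + 9) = (n - 3)*(n - 1)^2*(n + 1)*(n + 3)*(n^2 - 4*n + 3) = (n - 3)^2*(n - 1)^2*(n + 1)*(n + 3)*(n - 1)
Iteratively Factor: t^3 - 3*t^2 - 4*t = (t)*(t^2 - 3*t - 4) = t*(t - 4)*(t + 1)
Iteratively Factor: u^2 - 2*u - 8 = (u + 2)*(u - 4)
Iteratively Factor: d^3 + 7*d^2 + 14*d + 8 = (d + 2)*(d^2 + 5*d + 4) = (d + 2)*(d + 4)*(d + 1)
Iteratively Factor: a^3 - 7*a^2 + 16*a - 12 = (a - 2)*(a^2 - 5*a + 6) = (a - 2)^2*(a - 3)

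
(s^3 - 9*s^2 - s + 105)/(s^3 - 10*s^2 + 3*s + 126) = (s - 5)/(s - 6)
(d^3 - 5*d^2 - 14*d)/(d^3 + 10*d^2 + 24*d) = (d^2 - 5*d - 14)/(d^2 + 10*d + 24)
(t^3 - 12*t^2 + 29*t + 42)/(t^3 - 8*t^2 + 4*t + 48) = (t^2 - 6*t - 7)/(t^2 - 2*t - 8)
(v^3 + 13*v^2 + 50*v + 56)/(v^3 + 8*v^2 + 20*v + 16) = (v + 7)/(v + 2)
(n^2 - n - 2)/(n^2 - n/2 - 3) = 2*(n + 1)/(2*n + 3)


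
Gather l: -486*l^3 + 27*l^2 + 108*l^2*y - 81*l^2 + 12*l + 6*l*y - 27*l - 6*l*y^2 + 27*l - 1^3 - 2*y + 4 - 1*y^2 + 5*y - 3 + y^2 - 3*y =-486*l^3 + l^2*(108*y - 54) + l*(-6*y^2 + 6*y + 12)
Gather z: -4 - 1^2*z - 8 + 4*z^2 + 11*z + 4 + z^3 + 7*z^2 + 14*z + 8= z^3 + 11*z^2 + 24*z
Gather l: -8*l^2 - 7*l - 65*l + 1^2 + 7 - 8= -8*l^2 - 72*l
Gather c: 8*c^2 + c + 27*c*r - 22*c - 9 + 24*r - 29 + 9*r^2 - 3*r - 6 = 8*c^2 + c*(27*r - 21) + 9*r^2 + 21*r - 44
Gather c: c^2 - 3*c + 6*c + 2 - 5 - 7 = c^2 + 3*c - 10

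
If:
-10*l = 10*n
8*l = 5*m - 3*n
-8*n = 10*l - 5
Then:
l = 5/2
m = 5/2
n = -5/2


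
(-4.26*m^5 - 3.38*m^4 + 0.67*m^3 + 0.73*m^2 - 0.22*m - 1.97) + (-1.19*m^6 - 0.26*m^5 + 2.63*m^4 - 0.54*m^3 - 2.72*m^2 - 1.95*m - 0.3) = -1.19*m^6 - 4.52*m^5 - 0.75*m^4 + 0.13*m^3 - 1.99*m^2 - 2.17*m - 2.27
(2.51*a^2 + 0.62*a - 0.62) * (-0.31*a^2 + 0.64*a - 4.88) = -0.7781*a^4 + 1.4142*a^3 - 11.6598*a^2 - 3.4224*a + 3.0256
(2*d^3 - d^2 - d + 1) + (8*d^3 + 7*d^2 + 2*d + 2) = 10*d^3 + 6*d^2 + d + 3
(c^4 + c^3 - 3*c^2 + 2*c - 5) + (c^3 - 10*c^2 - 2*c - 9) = c^4 + 2*c^3 - 13*c^2 - 14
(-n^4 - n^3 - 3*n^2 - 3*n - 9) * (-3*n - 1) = 3*n^5 + 4*n^4 + 10*n^3 + 12*n^2 + 30*n + 9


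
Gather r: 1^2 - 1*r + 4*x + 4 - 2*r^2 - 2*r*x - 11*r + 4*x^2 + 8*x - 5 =-2*r^2 + r*(-2*x - 12) + 4*x^2 + 12*x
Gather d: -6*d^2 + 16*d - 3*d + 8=-6*d^2 + 13*d + 8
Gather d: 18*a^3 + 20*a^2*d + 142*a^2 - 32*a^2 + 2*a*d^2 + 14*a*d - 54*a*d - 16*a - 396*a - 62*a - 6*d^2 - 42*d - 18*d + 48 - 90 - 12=18*a^3 + 110*a^2 - 474*a + d^2*(2*a - 6) + d*(20*a^2 - 40*a - 60) - 54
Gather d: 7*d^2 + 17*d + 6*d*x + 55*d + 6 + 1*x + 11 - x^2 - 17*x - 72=7*d^2 + d*(6*x + 72) - x^2 - 16*x - 55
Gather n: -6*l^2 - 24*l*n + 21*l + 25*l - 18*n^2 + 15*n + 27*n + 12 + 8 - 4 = -6*l^2 + 46*l - 18*n^2 + n*(42 - 24*l) + 16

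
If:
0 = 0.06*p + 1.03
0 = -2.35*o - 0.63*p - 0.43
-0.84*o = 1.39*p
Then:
No Solution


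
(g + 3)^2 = g^2 + 6*g + 9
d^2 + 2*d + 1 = (d + 1)^2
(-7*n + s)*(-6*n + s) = 42*n^2 - 13*n*s + s^2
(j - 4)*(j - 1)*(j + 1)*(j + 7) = j^4 + 3*j^3 - 29*j^2 - 3*j + 28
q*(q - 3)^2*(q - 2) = q^4 - 8*q^3 + 21*q^2 - 18*q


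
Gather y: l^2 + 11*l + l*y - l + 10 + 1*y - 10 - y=l^2 + l*y + 10*l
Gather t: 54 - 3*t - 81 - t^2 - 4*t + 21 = -t^2 - 7*t - 6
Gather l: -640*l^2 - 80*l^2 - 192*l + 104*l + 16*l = -720*l^2 - 72*l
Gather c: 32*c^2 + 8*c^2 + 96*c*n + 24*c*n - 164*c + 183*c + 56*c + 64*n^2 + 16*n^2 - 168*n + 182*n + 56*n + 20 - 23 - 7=40*c^2 + c*(120*n + 75) + 80*n^2 + 70*n - 10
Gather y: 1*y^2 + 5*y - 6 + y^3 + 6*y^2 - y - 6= y^3 + 7*y^2 + 4*y - 12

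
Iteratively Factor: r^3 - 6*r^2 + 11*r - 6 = (r - 3)*(r^2 - 3*r + 2) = (r - 3)*(r - 2)*(r - 1)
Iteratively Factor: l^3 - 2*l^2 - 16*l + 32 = (l - 2)*(l^2 - 16) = (l - 2)*(l + 4)*(l - 4)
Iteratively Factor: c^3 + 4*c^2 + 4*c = (c)*(c^2 + 4*c + 4) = c*(c + 2)*(c + 2)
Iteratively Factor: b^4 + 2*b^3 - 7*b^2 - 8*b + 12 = (b - 2)*(b^3 + 4*b^2 + b - 6) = (b - 2)*(b + 2)*(b^2 + 2*b - 3) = (b - 2)*(b - 1)*(b + 2)*(b + 3)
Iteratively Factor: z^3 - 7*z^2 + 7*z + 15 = (z - 5)*(z^2 - 2*z - 3) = (z - 5)*(z + 1)*(z - 3)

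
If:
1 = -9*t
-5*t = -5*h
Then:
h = -1/9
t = -1/9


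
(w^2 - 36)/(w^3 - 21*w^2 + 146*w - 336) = (w + 6)/(w^2 - 15*w + 56)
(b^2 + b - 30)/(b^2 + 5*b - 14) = (b^2 + b - 30)/(b^2 + 5*b - 14)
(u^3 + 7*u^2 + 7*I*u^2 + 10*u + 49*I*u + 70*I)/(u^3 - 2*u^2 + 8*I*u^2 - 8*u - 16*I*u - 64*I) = (u^2 + u*(5 + 7*I) + 35*I)/(u^2 + u*(-4 + 8*I) - 32*I)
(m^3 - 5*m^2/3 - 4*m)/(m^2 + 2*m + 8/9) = 3*m*(m - 3)/(3*m + 2)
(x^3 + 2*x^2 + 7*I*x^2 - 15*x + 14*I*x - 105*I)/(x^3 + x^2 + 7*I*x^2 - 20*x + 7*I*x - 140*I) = (x - 3)/(x - 4)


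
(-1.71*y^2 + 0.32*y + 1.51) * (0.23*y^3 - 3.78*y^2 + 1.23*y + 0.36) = -0.3933*y^5 + 6.5374*y^4 - 2.9656*y^3 - 5.9298*y^2 + 1.9725*y + 0.5436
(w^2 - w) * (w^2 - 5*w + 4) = w^4 - 6*w^3 + 9*w^2 - 4*w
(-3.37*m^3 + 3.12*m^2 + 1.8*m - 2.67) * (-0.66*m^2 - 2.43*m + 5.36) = 2.2242*m^5 + 6.1299*m^4 - 26.8328*m^3 + 14.1114*m^2 + 16.1361*m - 14.3112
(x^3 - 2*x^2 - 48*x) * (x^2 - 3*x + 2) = x^5 - 5*x^4 - 40*x^3 + 140*x^2 - 96*x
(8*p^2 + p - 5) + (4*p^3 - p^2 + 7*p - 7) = 4*p^3 + 7*p^2 + 8*p - 12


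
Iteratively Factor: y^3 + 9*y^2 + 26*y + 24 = (y + 3)*(y^2 + 6*y + 8) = (y + 2)*(y + 3)*(y + 4)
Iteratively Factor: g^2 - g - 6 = (g + 2)*(g - 3)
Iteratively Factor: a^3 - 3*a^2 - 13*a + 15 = (a + 3)*(a^2 - 6*a + 5) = (a - 5)*(a + 3)*(a - 1)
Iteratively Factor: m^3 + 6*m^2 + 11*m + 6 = (m + 3)*(m^2 + 3*m + 2) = (m + 2)*(m + 3)*(m + 1)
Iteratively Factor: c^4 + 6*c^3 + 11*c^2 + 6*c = (c + 2)*(c^3 + 4*c^2 + 3*c) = c*(c + 2)*(c^2 + 4*c + 3) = c*(c + 1)*(c + 2)*(c + 3)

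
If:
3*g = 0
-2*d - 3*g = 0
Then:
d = 0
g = 0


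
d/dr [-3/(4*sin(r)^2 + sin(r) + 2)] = 3*(8*sin(r) + 1)*cos(r)/(4*sin(r)^2 + sin(r) + 2)^2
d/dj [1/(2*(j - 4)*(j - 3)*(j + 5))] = (-(j - 4)*(j - 3) - (j - 4)*(j + 5) - (j - 3)*(j + 5))/(2*(j - 4)^2*(j - 3)^2*(j + 5)^2)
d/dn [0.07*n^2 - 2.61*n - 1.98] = 0.14*n - 2.61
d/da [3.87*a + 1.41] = 3.87000000000000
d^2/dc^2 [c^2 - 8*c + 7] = 2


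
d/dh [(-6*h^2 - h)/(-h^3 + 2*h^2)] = 2*(-3*h^2 - h + 1)/(h^2*(h^2 - 4*h + 4))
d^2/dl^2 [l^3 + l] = 6*l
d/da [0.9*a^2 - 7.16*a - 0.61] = 1.8*a - 7.16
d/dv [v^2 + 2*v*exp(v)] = 2*v*exp(v) + 2*v + 2*exp(v)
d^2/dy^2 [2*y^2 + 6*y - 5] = 4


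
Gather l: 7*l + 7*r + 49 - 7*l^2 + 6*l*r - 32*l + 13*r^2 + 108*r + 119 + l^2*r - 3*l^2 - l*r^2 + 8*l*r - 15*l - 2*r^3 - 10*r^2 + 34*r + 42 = l^2*(r - 10) + l*(-r^2 + 14*r - 40) - 2*r^3 + 3*r^2 + 149*r + 210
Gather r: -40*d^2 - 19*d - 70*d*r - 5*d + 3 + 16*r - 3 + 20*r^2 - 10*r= -40*d^2 - 24*d + 20*r^2 + r*(6 - 70*d)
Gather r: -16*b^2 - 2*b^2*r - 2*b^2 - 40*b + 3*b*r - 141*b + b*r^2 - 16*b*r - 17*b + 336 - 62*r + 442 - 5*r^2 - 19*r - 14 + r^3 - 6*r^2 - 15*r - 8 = -18*b^2 - 198*b + r^3 + r^2*(b - 11) + r*(-2*b^2 - 13*b - 96) + 756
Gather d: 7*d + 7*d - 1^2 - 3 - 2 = 14*d - 6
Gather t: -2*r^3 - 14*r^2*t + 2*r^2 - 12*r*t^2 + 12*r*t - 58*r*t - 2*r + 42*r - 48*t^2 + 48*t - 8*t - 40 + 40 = -2*r^3 + 2*r^2 + 40*r + t^2*(-12*r - 48) + t*(-14*r^2 - 46*r + 40)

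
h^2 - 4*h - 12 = (h - 6)*(h + 2)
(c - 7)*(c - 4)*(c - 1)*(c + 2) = c^4 - 10*c^3 + 15*c^2 + 50*c - 56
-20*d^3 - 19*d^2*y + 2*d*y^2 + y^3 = (-4*d + y)*(d + y)*(5*d + y)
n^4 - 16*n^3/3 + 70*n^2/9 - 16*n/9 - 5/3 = (n - 3)*(n - 5/3)*(n - 1)*(n + 1/3)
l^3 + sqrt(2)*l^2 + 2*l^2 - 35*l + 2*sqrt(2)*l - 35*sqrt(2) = (l - 5)*(l + 7)*(l + sqrt(2))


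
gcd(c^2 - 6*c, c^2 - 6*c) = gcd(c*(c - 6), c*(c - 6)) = c^2 - 6*c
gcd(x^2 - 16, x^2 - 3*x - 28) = x + 4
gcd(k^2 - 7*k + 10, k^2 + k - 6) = k - 2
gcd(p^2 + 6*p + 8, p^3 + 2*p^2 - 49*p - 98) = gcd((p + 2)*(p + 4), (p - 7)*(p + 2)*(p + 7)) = p + 2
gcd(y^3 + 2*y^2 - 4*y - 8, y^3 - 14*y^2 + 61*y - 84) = 1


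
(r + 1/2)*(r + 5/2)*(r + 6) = r^3 + 9*r^2 + 77*r/4 + 15/2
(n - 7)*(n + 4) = n^2 - 3*n - 28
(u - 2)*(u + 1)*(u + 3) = u^3 + 2*u^2 - 5*u - 6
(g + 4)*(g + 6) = g^2 + 10*g + 24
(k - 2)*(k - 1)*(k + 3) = k^3 - 7*k + 6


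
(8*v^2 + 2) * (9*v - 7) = 72*v^3 - 56*v^2 + 18*v - 14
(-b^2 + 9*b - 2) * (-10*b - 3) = 10*b^3 - 87*b^2 - 7*b + 6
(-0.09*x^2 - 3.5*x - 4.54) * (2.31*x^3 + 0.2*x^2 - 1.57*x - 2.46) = -0.2079*x^5 - 8.103*x^4 - 11.0461*x^3 + 4.8084*x^2 + 15.7378*x + 11.1684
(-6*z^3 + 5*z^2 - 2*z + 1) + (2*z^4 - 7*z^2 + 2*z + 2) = 2*z^4 - 6*z^3 - 2*z^2 + 3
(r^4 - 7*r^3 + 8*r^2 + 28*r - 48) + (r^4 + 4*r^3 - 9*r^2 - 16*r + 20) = 2*r^4 - 3*r^3 - r^2 + 12*r - 28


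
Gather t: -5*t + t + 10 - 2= 8 - 4*t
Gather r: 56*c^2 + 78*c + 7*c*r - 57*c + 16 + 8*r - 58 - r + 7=56*c^2 + 21*c + r*(7*c + 7) - 35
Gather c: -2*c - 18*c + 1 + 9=10 - 20*c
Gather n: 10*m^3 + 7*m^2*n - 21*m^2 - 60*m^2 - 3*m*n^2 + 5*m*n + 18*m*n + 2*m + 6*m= 10*m^3 - 81*m^2 - 3*m*n^2 + 8*m + n*(7*m^2 + 23*m)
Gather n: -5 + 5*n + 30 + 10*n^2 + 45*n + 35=10*n^2 + 50*n + 60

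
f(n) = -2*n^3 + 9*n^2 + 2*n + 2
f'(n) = -6*n^2 + 18*n + 2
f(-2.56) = 89.42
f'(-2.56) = -83.40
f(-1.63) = 31.31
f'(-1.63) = -43.28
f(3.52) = 33.33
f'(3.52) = -8.98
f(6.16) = -111.66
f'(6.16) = -114.79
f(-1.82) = 40.23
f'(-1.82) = -50.63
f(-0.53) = 3.77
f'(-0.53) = -9.23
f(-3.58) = 201.95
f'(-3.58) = -139.34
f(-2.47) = 82.11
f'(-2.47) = -79.07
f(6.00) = -94.00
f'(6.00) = -106.00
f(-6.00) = 746.00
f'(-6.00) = -322.00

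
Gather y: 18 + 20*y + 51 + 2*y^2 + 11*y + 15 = 2*y^2 + 31*y + 84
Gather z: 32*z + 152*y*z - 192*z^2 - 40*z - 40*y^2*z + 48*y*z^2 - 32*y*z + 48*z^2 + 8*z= z^2*(48*y - 144) + z*(-40*y^2 + 120*y)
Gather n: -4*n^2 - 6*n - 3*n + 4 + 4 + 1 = -4*n^2 - 9*n + 9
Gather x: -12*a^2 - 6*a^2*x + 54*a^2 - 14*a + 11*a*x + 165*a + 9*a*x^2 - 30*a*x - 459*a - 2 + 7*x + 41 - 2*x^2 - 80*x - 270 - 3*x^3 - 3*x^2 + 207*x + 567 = 42*a^2 - 308*a - 3*x^3 + x^2*(9*a - 5) + x*(-6*a^2 - 19*a + 134) + 336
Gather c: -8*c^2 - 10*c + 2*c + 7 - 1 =-8*c^2 - 8*c + 6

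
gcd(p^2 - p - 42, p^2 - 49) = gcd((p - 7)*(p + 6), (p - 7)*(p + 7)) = p - 7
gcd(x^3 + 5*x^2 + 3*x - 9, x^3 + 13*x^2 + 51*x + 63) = x^2 + 6*x + 9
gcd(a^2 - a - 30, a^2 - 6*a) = a - 6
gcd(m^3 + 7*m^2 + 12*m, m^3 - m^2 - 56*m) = m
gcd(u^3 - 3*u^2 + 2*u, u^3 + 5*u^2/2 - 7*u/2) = u^2 - u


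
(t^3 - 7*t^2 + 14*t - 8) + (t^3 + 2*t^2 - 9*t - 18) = 2*t^3 - 5*t^2 + 5*t - 26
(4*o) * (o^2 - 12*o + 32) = 4*o^3 - 48*o^2 + 128*o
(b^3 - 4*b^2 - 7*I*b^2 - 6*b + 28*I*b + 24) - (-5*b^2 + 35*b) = b^3 + b^2 - 7*I*b^2 - 41*b + 28*I*b + 24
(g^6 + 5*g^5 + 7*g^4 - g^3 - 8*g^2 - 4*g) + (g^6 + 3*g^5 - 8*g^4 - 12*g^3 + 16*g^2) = 2*g^6 + 8*g^5 - g^4 - 13*g^3 + 8*g^2 - 4*g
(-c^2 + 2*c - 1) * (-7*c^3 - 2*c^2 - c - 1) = 7*c^5 - 12*c^4 + 4*c^3 + c^2 - c + 1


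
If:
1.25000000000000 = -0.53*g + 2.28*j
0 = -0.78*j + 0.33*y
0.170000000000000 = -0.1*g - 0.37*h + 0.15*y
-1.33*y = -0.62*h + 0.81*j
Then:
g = -2.24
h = 0.17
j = 0.03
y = 0.06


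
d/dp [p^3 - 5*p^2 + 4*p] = 3*p^2 - 10*p + 4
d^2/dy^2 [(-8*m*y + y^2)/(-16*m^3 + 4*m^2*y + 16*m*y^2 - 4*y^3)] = (y*(8*m - y)*(m^2 + 8*m*y - 3*y^2)^2 + (y*(4*m - 3*y)*(8*m - y) + 2*(4*m - y)*(m^2 + 8*m*y - 3*y^2))*(4*m^3 - m^2*y - 4*m*y^2 + y^3) - (4*m^3 - m^2*y - 4*m*y^2 + y^3)^2)/(2*(4*m^3 - m^2*y - 4*m*y^2 + y^3)^3)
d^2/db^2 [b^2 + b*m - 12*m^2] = 2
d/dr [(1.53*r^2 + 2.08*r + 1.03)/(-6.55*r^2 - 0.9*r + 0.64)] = (12.247*r^2 + 15.4514*r + 2.2582)/(42.9025*r^4 + 11.79*r^3 - 7.574*r^2 - 1.152*r + 0.4096)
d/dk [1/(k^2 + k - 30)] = (-2*k - 1)/(k^2 + k - 30)^2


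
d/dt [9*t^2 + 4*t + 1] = 18*t + 4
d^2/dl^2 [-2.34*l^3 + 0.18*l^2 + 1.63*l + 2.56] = 0.36 - 14.04*l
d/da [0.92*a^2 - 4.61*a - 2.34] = 1.84*a - 4.61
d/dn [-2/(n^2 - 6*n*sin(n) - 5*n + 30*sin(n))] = 2*(-6*n*cos(n) + 2*n - 6*sin(n) + 30*cos(n) - 5)/((n - 5)^2*(n - 6*sin(n))^2)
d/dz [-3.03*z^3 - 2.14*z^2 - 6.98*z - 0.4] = -9.09*z^2 - 4.28*z - 6.98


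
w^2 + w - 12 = (w - 3)*(w + 4)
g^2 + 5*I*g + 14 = (g - 2*I)*(g + 7*I)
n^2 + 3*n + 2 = (n + 1)*(n + 2)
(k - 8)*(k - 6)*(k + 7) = k^3 - 7*k^2 - 50*k + 336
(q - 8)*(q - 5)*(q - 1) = q^3 - 14*q^2 + 53*q - 40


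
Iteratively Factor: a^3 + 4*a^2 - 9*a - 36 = (a + 3)*(a^2 + a - 12) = (a + 3)*(a + 4)*(a - 3)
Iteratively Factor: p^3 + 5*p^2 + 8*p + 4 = (p + 2)*(p^2 + 3*p + 2) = (p + 2)^2*(p + 1)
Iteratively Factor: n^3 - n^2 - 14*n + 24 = (n + 4)*(n^2 - 5*n + 6) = (n - 2)*(n + 4)*(n - 3)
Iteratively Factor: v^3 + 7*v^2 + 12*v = (v)*(v^2 + 7*v + 12) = v*(v + 4)*(v + 3)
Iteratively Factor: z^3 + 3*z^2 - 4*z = (z)*(z^2 + 3*z - 4) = z*(z + 4)*(z - 1)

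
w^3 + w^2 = w^2*(w + 1)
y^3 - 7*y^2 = y^2*(y - 7)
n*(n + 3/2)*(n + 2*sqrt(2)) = n^3 + 3*n^2/2 + 2*sqrt(2)*n^2 + 3*sqrt(2)*n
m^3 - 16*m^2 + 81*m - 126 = (m - 7)*(m - 6)*(m - 3)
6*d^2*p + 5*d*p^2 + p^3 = p*(2*d + p)*(3*d + p)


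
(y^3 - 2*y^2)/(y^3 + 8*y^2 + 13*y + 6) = y^2*(y - 2)/(y^3 + 8*y^2 + 13*y + 6)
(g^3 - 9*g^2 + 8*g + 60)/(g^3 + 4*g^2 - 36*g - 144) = (g^2 - 3*g - 10)/(g^2 + 10*g + 24)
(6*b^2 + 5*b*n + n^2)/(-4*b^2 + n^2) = (-3*b - n)/(2*b - n)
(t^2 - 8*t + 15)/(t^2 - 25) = (t - 3)/(t + 5)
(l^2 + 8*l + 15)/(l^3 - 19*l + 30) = (l + 3)/(l^2 - 5*l + 6)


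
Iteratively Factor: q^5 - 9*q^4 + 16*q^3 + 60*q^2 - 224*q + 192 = (q - 2)*(q^4 - 7*q^3 + 2*q^2 + 64*q - 96) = (q - 2)*(q + 3)*(q^3 - 10*q^2 + 32*q - 32) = (q - 4)*(q - 2)*(q + 3)*(q^2 - 6*q + 8) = (q - 4)*(q - 2)^2*(q + 3)*(q - 4)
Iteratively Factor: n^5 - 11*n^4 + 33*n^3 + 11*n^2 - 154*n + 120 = (n - 4)*(n^4 - 7*n^3 + 5*n^2 + 31*n - 30) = (n - 4)*(n - 3)*(n^3 - 4*n^2 - 7*n + 10) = (n - 4)*(n - 3)*(n + 2)*(n^2 - 6*n + 5) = (n - 4)*(n - 3)*(n - 1)*(n + 2)*(n - 5)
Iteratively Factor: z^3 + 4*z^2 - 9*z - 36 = (z + 4)*(z^2 - 9) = (z + 3)*(z + 4)*(z - 3)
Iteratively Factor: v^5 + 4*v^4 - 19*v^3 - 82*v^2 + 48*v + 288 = (v + 3)*(v^4 + v^3 - 22*v^2 - 16*v + 96) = (v + 3)^2*(v^3 - 2*v^2 - 16*v + 32) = (v - 2)*(v + 3)^2*(v^2 - 16) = (v - 4)*(v - 2)*(v + 3)^2*(v + 4)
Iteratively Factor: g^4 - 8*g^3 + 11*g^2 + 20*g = (g - 5)*(g^3 - 3*g^2 - 4*g) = (g - 5)*(g - 4)*(g^2 + g) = (g - 5)*(g - 4)*(g + 1)*(g)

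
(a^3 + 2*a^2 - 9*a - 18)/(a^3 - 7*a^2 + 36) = (a + 3)/(a - 6)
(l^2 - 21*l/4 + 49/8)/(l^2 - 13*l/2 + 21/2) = (l - 7/4)/(l - 3)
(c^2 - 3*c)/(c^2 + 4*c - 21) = c/(c + 7)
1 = 1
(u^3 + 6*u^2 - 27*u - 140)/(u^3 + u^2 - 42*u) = (u^2 - u - 20)/(u*(u - 6))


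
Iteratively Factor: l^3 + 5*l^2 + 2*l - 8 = (l - 1)*(l^2 + 6*l + 8) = (l - 1)*(l + 4)*(l + 2)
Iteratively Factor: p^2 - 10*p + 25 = (p - 5)*(p - 5)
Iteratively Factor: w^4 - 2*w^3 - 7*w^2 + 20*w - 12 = (w - 2)*(w^3 - 7*w + 6) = (w - 2)*(w + 3)*(w^2 - 3*w + 2) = (w - 2)^2*(w + 3)*(w - 1)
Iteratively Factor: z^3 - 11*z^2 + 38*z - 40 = (z - 4)*(z^2 - 7*z + 10) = (z - 4)*(z - 2)*(z - 5)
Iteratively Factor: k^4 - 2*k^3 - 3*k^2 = (k)*(k^3 - 2*k^2 - 3*k) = k*(k - 3)*(k^2 + k) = k^2*(k - 3)*(k + 1)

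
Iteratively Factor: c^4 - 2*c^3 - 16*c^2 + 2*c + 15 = (c + 1)*(c^3 - 3*c^2 - 13*c + 15) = (c + 1)*(c + 3)*(c^2 - 6*c + 5) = (c - 5)*(c + 1)*(c + 3)*(c - 1)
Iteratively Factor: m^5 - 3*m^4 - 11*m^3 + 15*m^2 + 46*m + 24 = (m - 3)*(m^4 - 11*m^2 - 18*m - 8) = (m - 4)*(m - 3)*(m^3 + 4*m^2 + 5*m + 2) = (m - 4)*(m - 3)*(m + 1)*(m^2 + 3*m + 2) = (m - 4)*(m - 3)*(m + 1)^2*(m + 2)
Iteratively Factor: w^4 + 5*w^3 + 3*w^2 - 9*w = (w + 3)*(w^3 + 2*w^2 - 3*w) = w*(w + 3)*(w^2 + 2*w - 3) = w*(w - 1)*(w + 3)*(w + 3)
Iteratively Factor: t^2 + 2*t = (t)*(t + 2)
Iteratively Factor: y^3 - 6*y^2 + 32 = (y - 4)*(y^2 - 2*y - 8) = (y - 4)^2*(y + 2)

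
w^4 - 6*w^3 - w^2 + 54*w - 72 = (w - 4)*(w - 3)*(w - 2)*(w + 3)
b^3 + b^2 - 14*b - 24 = (b - 4)*(b + 2)*(b + 3)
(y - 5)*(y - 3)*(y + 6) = y^3 - 2*y^2 - 33*y + 90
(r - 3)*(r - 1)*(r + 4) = r^3 - 13*r + 12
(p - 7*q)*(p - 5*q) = p^2 - 12*p*q + 35*q^2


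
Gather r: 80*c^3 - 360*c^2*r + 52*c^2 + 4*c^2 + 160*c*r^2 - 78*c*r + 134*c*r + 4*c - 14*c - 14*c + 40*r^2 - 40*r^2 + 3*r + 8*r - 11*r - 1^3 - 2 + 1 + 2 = 80*c^3 + 56*c^2 + 160*c*r^2 - 24*c + r*(-360*c^2 + 56*c)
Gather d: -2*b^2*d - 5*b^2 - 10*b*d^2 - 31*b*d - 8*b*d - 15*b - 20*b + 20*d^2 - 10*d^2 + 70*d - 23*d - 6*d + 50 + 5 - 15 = -5*b^2 - 35*b + d^2*(10 - 10*b) + d*(-2*b^2 - 39*b + 41) + 40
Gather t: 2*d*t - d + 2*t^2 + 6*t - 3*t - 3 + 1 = -d + 2*t^2 + t*(2*d + 3) - 2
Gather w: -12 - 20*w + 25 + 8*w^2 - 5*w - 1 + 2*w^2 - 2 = 10*w^2 - 25*w + 10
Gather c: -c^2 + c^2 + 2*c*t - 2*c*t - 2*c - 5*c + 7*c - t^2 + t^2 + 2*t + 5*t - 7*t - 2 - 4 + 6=0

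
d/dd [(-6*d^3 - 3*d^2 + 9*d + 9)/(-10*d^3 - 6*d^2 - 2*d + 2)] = 3*(d^4 + 34*d^3 + 49*d^2 + 16*d + 6)/(2*(25*d^6 + 30*d^5 + 19*d^4 - 4*d^3 - 5*d^2 - 2*d + 1))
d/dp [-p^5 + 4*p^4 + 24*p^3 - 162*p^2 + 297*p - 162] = -5*p^4 + 16*p^3 + 72*p^2 - 324*p + 297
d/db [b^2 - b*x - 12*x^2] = 2*b - x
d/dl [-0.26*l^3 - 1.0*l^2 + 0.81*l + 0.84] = -0.78*l^2 - 2.0*l + 0.81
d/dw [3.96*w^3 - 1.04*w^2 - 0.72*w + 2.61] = 11.88*w^2 - 2.08*w - 0.72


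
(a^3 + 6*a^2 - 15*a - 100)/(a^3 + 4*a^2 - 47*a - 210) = (a^2 + a - 20)/(a^2 - a - 42)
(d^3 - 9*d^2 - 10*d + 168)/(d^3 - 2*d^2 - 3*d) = (-d^3 + 9*d^2 + 10*d - 168)/(d*(-d^2 + 2*d + 3))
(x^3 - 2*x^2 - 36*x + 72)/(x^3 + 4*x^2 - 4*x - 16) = (x^2 - 36)/(x^2 + 6*x + 8)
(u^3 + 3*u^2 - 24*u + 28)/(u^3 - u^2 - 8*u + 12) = (u + 7)/(u + 3)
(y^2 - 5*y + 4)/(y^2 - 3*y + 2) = (y - 4)/(y - 2)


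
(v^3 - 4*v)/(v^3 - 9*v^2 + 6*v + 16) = v*(v + 2)/(v^2 - 7*v - 8)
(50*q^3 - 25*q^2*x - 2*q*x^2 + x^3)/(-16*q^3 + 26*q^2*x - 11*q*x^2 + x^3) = (-25*q^2 + x^2)/(8*q^2 - 9*q*x + x^2)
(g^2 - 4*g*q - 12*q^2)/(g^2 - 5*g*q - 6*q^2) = (g + 2*q)/(g + q)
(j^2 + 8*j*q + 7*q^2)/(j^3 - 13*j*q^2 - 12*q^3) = (-j - 7*q)/(-j^2 + j*q + 12*q^2)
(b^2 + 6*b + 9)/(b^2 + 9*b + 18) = (b + 3)/(b + 6)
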